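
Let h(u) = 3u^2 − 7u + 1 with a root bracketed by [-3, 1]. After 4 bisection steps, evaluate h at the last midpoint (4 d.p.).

-0.5625

h(-1) = 11 > 0, so the root lies in [-1, 1]
h(0) = 1 > 0, so the root lies in [0, 1]
h(0.5) = -1.75 < 0, so the root lies in [0, 0.5]
h(0.25) = -0.5625 < 0, so the root lies in [0, 0.25]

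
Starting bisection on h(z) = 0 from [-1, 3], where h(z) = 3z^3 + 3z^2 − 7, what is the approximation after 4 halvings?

1.25

midpoint 1: h = -1 < 0 → [1, 3]
midpoint 2: h = 29 > 0 → [1, 2]
midpoint 1.5: h = 9.875 > 0 → [1, 1.5]
midpoint 1.25: h = 3.5469 > 0 → [1, 1.25]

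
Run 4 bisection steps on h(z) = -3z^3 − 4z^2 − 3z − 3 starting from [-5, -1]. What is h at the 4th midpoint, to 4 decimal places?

0.3594

h(-3) = 51 > 0, so the root lies in [-3, -1]
h(-2) = 11 > 0, so the root lies in [-2, -1]
h(-1.5) = 2.625 > 0, so the root lies in [-1.5, -1]
h(-1.25) = 0.3594 > 0, so the root lies in [-1.25, -1]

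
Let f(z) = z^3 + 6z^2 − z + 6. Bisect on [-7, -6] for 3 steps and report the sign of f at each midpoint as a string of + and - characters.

-+-

m = -6.5, f(m) = -8.625 (−); new bracket [-6.5, -6]
m = -6.25, f(m) = 2.484375 (+); new bracket [-6.5, -6.25]
m = -6.375, f(m) = -2.865234 (−); new bracket [-6.375, -6.25]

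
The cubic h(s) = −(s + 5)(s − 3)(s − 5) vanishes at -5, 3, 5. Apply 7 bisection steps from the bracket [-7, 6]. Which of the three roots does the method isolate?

-5

s = -0.5 gives h = -86.625, negative; keep [-7, -0.5]
s = -3.75 gives h = -73.828125, negative; keep [-7, -3.75]
s = -5.375 gives h = 32.583984, positive; keep [-5.375, -3.75]
s = -4.5625 gives h = -31.6384, negative; keep [-5.375, -4.5625]
s = -4.96875 gives h = -2.4825, negative; keep [-5.375, -4.96875]
s = -5.171875 gives h = 14.2868, positive; keep [-5.171875, -4.96875]
s = -5.0703125 gives h = 5.7143, positive; keep [-5.0703125, -4.96875]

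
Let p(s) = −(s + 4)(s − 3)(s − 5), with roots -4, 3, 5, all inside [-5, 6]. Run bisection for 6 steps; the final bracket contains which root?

s = 0.5 gives p = -50.625, negative; keep [-5, 0.5]
s = -2.25 gives p = -66.609375, negative; keep [-5, -2.25]
s = -3.625 gives p = -21.427734, negative; keep [-5, -3.625]
s = -4.3125 gives p = 21.2805, positive; keep [-4.3125, -3.625]
s = -3.96875 gives p = -1.9532, negative; keep [-4.3125, -3.96875]
s = -4.140625 gives p = 9.1786, positive; keep [-4.140625, -3.96875]

-4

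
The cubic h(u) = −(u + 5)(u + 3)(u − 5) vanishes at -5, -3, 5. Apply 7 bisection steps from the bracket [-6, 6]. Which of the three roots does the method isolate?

u = 0 gives h = 75, positive; keep [0, 6]
u = 3 gives h = 96, positive; keep [3, 6]
u = 4.5 gives h = 35.625, positive; keep [4.5, 6]
u = 5.25 gives h = -21.1406, negative; keep [4.5, 5.25]
u = 4.875 gives h = 9.7207, positive; keep [4.875, 5.25]
u = 5.0625 gives h = -5.0706, negative; keep [4.875, 5.0625]
u = 4.96875 gives h = 2.4825, positive; keep [4.96875, 5.0625]

5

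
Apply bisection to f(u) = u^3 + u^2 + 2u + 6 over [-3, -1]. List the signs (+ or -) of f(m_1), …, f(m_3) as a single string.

m = -2, f(m) = -2 (−); new bracket [-2, -1]
m = -1.5, f(m) = 1.875 (+); new bracket [-2, -1.5]
m = -1.75, f(m) = 0.203125 (+); new bracket [-2, -1.75]

-++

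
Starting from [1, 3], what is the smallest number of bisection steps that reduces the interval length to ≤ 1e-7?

25

Width after n steps is 2/2^n. Need 2^n ≥ 2/1e-7 = 20000000.
2^24 = 16777216 < 20000000 ≤ 2^25 = 33554432, so n = 25.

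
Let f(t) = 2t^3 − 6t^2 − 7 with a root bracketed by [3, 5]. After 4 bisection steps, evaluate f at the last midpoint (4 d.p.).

midpoint 4: f = 25 > 0 → [3, 4]
midpoint 3.5: f = 5.25 > 0 → [3, 3.5]
midpoint 3.25: f = -1.71875 < 0 → [3.25, 3.5]
midpoint 3.375: f = 1.543 > 0 → [3.25, 3.375]

1.5430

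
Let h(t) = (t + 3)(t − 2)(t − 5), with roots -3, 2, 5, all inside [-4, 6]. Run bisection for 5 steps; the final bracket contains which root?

-3

h(1) = 16 > 0, so the root lies in [-4, 1]
h(-1.5) = 34.125 > 0, so the root lies in [-4, -1.5]
h(-2.75) = 9.203125 > 0, so the root lies in [-4, -2.75]
h(-3.375) = -16.8809 < 0, so the root lies in [-3.375, -2.75]
h(-3.0625) = -2.551 < 0, so the root lies in [-3.0625, -2.75]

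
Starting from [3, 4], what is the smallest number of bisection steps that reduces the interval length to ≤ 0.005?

8

Width after n steps is 1/2^n. Need 2^n ≥ 1/0.005 = 200.
2^7 = 128 < 200 ≤ 2^8 = 256, so n = 8.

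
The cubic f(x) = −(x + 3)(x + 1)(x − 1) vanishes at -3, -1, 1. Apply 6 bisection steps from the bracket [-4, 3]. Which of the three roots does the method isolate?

1

f(-0.5) = 1.875 > 0, so the root lies in [-0.5, 3]
f(1.25) = -2.390625 < 0, so the root lies in [-0.5, 1.25]
f(0.375) = 2.900391 > 0, so the root lies in [0.375, 1.25]
f(0.8125) = 1.2957 > 0, so the root lies in [0.8125, 1.25]
f(1.03125) = -0.2559 < 0, so the root lies in [0.8125, 1.03125]
f(0.921875) = 0.5889 > 0, so the root lies in [0.921875, 1.03125]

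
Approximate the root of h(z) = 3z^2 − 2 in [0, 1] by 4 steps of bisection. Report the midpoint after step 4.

0.8125

h(0.5) = -1.25 < 0, so the root lies in [0.5, 1]
h(0.75) = -0.3125 < 0, so the root lies in [0.75, 1]
h(0.875) = 0.296875 > 0, so the root lies in [0.75, 0.875]
h(0.8125) = -0.0195 < 0, so the root lies in [0.8125, 0.875]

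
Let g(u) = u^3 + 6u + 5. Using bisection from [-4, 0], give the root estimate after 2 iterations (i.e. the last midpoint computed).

-1

midpoint -2: g = -15 < 0 → [-2, 0]
midpoint -1: g = -2 < 0 → [-1, 0]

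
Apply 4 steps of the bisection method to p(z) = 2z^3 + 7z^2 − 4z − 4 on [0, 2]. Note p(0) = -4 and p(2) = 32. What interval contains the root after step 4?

[0.875, 1]

midpoint 1: p = 1 > 0 → [0, 1]
midpoint 0.5: p = -4 < 0 → [0.5, 1]
midpoint 0.75: p = -2.21875 < 0 → [0.75, 1]
midpoint 0.875: p = -0.8008 < 0 → [0.875, 1]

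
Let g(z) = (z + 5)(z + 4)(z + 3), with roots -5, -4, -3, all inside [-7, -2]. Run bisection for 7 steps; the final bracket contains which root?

-5

m = -4.5, g(m) = 0.375 (+); new bracket [-7, -4.5]
m = -5.75, g(m) = -3.609375 (−); new bracket [-5.75, -4.5]
m = -5.125, g(m) = -0.298828 (−); new bracket [-5.125, -4.5]
m = -4.8125, g(m) = 0.2761 (+); new bracket [-5.125, -4.8125]
m = -4.96875, g(m) = 0.0596 (+); new bracket [-5.125, -4.96875]
m = -5.046875, g(m) = -0.1004 (−); new bracket [-5.046875, -4.96875]
m = -5.0078125, g(m) = -0.0158 (−); new bracket [-5.0078125, -4.96875]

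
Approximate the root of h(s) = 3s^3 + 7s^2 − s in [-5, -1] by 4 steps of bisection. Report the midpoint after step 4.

s = -3 gives h = -15, negative; keep [-3, -1]
s = -2 gives h = 6, positive; keep [-3, -2]
s = -2.5 gives h = -0.625, negative; keep [-2.5, -2]
s = -2.25 gives h = 3.5156, positive; keep [-2.5, -2.25]

-2.25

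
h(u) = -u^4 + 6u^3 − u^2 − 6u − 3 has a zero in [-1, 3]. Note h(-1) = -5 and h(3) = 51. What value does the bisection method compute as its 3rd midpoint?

1.5

midpoint 1: h = -5 < 0 → [1, 3]
midpoint 2: h = 13 > 0 → [1, 2]
midpoint 1.5: h = 0.9375 > 0 → [1, 1.5]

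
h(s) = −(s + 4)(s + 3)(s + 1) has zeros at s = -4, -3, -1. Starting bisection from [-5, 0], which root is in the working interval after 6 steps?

-1

h(-2.5) = 1.125 > 0, so the root lies in [-2.5, 0]
h(-1.25) = 1.203125 > 0, so the root lies in [-1.25, 0]
h(-0.625) = -3.005859 < 0, so the root lies in [-1.25, -0.625]
h(-0.9375) = -0.3948 < 0, so the root lies in [-1.25, -0.9375]
h(-1.09375) = 0.5194 > 0, so the root lies in [-1.09375, -0.9375]
h(-1.015625) = 0.0925 > 0, so the root lies in [-1.015625, -0.9375]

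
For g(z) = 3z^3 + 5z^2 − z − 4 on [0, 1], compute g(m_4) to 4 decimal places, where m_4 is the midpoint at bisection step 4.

0.0974

g(0.5) = -2.875 < 0, so the root lies in [0.5, 1]
g(0.75) = -0.671875 < 0, so the root lies in [0.75, 1]
g(0.875) = 0.962891 > 0, so the root lies in [0.75, 0.875]
g(0.8125) = 0.0974 > 0, so the root lies in [0.75, 0.8125]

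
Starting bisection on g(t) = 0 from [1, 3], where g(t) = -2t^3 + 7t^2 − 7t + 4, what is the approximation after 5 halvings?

2.4375

midpoint 2: g = 2 > 0 → [2, 3]
midpoint 2.5: g = -1 < 0 → [2, 2.5]
midpoint 2.25: g = 0.90625 > 0 → [2.25, 2.5]
midpoint 2.375: g = 0.0664 > 0 → [2.375, 2.5]
midpoint 2.4375: g = -0.437 < 0 → [2.375, 2.4375]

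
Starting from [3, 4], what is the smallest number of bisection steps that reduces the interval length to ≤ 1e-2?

7

Width after n steps is 1/2^n. Need 2^n ≥ 1/1e-2 = 100.
2^6 = 64 < 100 ≤ 2^7 = 128, so n = 7.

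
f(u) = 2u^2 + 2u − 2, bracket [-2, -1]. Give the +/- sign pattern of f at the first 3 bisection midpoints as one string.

-++

m = -1.5, f(m) = -0.5 (−); new bracket [-2, -1.5]
m = -1.75, f(m) = 0.625 (+); new bracket [-1.75, -1.5]
m = -1.625, f(m) = 0.03125 (+); new bracket [-1.625, -1.5]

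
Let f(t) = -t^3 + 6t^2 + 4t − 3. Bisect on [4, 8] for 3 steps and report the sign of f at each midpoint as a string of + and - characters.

f(6) = 21 > 0, so the root lies in [6, 8]
f(7) = -24 < 0, so the root lies in [6, 7]
f(6.5) = 1.875 > 0, so the root lies in [6.5, 7]

+-+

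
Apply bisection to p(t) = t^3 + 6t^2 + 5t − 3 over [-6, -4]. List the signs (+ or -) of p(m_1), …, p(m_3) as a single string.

p(-5) = -3 < 0, so the root lies in [-5, -4]
p(-4.5) = 4.875 > 0, so the root lies in [-5, -4.5]
p(-4.75) = 1.453125 > 0, so the root lies in [-5, -4.75]

-++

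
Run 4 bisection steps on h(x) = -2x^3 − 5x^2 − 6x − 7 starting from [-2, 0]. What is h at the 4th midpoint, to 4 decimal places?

h(-1) = -4 < 0, so the root lies in [-2, -1]
h(-1.5) = -2.5 < 0, so the root lies in [-2, -1.5]
h(-1.75) = -1.09375 < 0, so the root lies in [-2, -1.75]
h(-1.875) = -0.1445 < 0, so the root lies in [-2, -1.875]

-0.1445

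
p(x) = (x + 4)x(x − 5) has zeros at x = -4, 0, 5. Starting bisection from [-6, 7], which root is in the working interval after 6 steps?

5

m = 0.5, p(m) = -10.125 (−); new bracket [0.5, 7]
m = 3.75, p(m) = -36.328125 (−); new bracket [3.75, 7]
m = 5.375, p(m) = 18.896484 (+); new bracket [3.75, 5.375]
m = 4.5625, p(m) = -17.0916 (−); new bracket [4.5625, 5.375]
m = 4.96875, p(m) = -1.3926 (−); new bracket [4.96875, 5.375]
m = 5.171875, p(m) = 8.153 (+); new bracket [4.96875, 5.171875]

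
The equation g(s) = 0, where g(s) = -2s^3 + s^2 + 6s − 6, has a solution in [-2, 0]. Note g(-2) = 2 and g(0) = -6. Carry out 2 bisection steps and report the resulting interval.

[-2, -1.5]

midpoint -1: g = -9 < 0 → [-2, -1]
midpoint -1.5: g = -6 < 0 → [-2, -1.5]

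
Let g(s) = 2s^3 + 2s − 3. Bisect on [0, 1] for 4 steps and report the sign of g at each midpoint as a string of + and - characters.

--+-

midpoint 0.5: g = -1.75 < 0 → [0.5, 1]
midpoint 0.75: g = -0.65625 < 0 → [0.75, 1]
midpoint 0.875: g = 0.089844 > 0 → [0.75, 0.875]
midpoint 0.8125: g = -0.3022 < 0 → [0.8125, 0.875]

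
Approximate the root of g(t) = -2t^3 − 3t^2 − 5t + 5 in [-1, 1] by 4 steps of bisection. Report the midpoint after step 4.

0.625

t = 0 gives g = 5, positive; keep [0, 1]
t = 0.5 gives g = 1.5, positive; keep [0.5, 1]
t = 0.75 gives g = -1.28125, negative; keep [0.5, 0.75]
t = 0.625 gives g = 0.2148, positive; keep [0.625, 0.75]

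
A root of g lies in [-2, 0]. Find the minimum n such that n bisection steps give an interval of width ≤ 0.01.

8

Width after n steps is 2/2^n. Need 2^n ≥ 2/0.01 = 200.
2^7 = 128 < 200 ≤ 2^8 = 256, so n = 8.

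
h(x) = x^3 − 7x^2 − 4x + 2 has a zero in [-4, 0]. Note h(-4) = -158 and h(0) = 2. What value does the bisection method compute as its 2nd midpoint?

-1

midpoint -2: h = -26 < 0 → [-2, 0]
midpoint -1: h = -2 < 0 → [-1, 0]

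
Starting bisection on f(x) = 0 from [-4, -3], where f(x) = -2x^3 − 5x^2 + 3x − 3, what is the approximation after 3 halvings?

x = -3.5 gives f = 11, positive; keep [-3.5, -3]
x = -3.25 gives f = 3.09375, positive; keep [-3.25, -3]
x = -3.125 gives f = -0.167969, negative; keep [-3.25, -3.125]

-3.125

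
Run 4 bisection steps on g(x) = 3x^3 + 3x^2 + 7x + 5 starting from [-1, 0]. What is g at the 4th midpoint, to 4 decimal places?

-0.3162

x = -0.5 gives g = 1.875, positive; keep [-1, -0.5]
x = -0.75 gives g = 0.171875, positive; keep [-1, -0.75]
x = -0.875 gives g = -0.837891, negative; keep [-0.875, -0.75]
x = -0.8125 gives g = -0.3162, negative; keep [-0.8125, -0.75]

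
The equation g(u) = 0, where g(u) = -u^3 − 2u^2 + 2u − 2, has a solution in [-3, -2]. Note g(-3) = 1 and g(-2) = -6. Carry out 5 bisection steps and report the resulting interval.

m = -2.5, g(m) = -3.875 (−); new bracket [-3, -2.5]
m = -2.75, g(m) = -1.828125 (−); new bracket [-3, -2.75]
m = -2.875, g(m) = -0.517578 (−); new bracket [-3, -2.875]
m = -2.9375, g(m) = 0.2146 (+); new bracket [-2.9375, -2.875]
m = -2.90625, g(m) = -0.1581 (−); new bracket [-2.9375, -2.90625]

[-2.9375, -2.90625]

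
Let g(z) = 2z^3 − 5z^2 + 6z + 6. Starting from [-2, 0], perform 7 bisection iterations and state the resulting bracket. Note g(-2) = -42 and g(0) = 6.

[-0.625, -0.609375]

z = -1 gives g = -7, negative; keep [-1, 0]
z = -0.5 gives g = 1.5, positive; keep [-1, -0.5]
z = -0.75 gives g = -2.15625, negative; keep [-0.75, -0.5]
z = -0.625 gives g = -0.1914, negative; keep [-0.625, -0.5]
z = -0.5625 gives g = 0.687, positive; keep [-0.625, -0.5625]
z = -0.59375 gives g = 0.2562, positive; keep [-0.625, -0.59375]
z = -0.609375 gives g = 0.0345, positive; keep [-0.625, -0.609375]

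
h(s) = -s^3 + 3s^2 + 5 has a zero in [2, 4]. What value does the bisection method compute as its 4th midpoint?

s = 3 gives h = 5, positive; keep [3, 4]
s = 3.5 gives h = -1.125, negative; keep [3, 3.5]
s = 3.25 gives h = 2.359375, positive; keep [3.25, 3.5]
s = 3.375 gives h = 0.7285, positive; keep [3.375, 3.5]

3.375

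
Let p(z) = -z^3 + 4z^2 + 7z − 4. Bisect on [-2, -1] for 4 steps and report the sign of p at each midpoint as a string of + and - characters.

z = -1.5 gives p = -2.125, negative; keep [-2, -1.5]
z = -1.75 gives p = 1.359375, positive; keep [-1.75, -1.5]
z = -1.625 gives p = -0.521484, negative; keep [-1.75, -1.625]
z = -1.6875 gives p = 0.3835, positive; keep [-1.6875, -1.625]

-+-+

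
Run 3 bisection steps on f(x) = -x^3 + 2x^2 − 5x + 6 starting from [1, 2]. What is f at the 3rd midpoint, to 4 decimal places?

0.3066

m = 1.5, f(m) = -0.375 (−); new bracket [1, 1.5]
m = 1.25, f(m) = 0.921875 (+); new bracket [1.25, 1.5]
m = 1.375, f(m) = 0.306641 (+); new bracket [1.375, 1.5]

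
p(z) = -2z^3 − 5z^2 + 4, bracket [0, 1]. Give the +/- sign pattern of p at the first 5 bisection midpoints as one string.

++---

p(0.5) = 2.5 > 0, so the root lies in [0.5, 1]
p(0.75) = 0.34375 > 0, so the root lies in [0.75, 1]
p(0.875) = -1.167969 < 0, so the root lies in [0.75, 0.875]
p(0.8125) = -0.3735 < 0, so the root lies in [0.75, 0.8125]
p(0.78125) = -0.0054 < 0, so the root lies in [0.75, 0.78125]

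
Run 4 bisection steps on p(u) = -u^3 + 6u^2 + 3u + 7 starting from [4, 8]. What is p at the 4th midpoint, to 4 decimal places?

-6.9219

p(6) = 25 > 0, so the root lies in [6, 8]
p(7) = -21 < 0, so the root lies in [6, 7]
p(6.5) = 5.375 > 0, so the root lies in [6.5, 7]
p(6.75) = -6.9219 < 0, so the root lies in [6.5, 6.75]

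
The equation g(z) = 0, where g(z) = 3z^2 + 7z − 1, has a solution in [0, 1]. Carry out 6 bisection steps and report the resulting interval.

[0.125, 0.140625]

g(0.5) = 3.25 > 0, so the root lies in [0, 0.5]
g(0.25) = 0.9375 > 0, so the root lies in [0, 0.25]
g(0.125) = -0.078125 < 0, so the root lies in [0.125, 0.25]
g(0.1875) = 0.418 > 0, so the root lies in [0.125, 0.1875]
g(0.15625) = 0.167 > 0, so the root lies in [0.125, 0.15625]
g(0.140625) = 0.0437 > 0, so the root lies in [0.125, 0.140625]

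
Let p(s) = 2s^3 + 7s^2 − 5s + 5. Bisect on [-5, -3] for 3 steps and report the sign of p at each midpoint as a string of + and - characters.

m = -4, p(m) = 9 (+); new bracket [-5, -4]
m = -4.5, p(m) = -13 (−); new bracket [-4.5, -4]
m = -4.25, p(m) = -0.84375 (−); new bracket [-4.25, -4]

+--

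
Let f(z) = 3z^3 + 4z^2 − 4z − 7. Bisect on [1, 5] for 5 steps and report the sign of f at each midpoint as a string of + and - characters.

z = 3 gives f = 98, positive; keep [1, 3]
z = 2 gives f = 25, positive; keep [1, 2]
z = 1.5 gives f = 6.125, positive; keep [1, 1.5]
z = 1.25 gives f = 0.1094, positive; keep [1, 1.25]
z = 1.125 gives f = -2.166, negative; keep [1.125, 1.25]

++++-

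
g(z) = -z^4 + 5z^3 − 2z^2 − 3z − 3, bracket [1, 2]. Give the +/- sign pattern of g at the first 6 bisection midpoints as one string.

midpoint 1.5: g = -0.1875 < 0 → [1.5, 2]
midpoint 1.75: g = 3.042969 > 0 → [1.5, 1.75]
midpoint 1.625: g = 1.325928 > 0 → [1.5, 1.625]
midpoint 1.5625: g = 0.5427 > 0 → [1.5, 1.5625]
midpoint 1.53125: g = 0.1709 > 0 → [1.5, 1.53125]
midpoint 1.515625: g = -0.01 < 0 → [1.515625, 1.53125]

-++++-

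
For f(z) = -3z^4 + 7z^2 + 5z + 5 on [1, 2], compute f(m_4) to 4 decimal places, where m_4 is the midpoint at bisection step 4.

f(1.5) = 13.0625 > 0, so the root lies in [1.5, 2]
f(1.75) = 7.050781 > 0, so the root lies in [1.75, 2]
f(1.875) = 1.905518 > 0, so the root lies in [1.875, 2]
f(1.9375) = -1.3106 < 0, so the root lies in [1.875, 1.9375]

-1.3106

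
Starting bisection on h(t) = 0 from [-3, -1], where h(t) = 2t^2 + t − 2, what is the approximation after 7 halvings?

-1.265625

midpoint -2: h = 4 > 0 → [-2, -1]
midpoint -1.5: h = 1 > 0 → [-1.5, -1]
midpoint -1.25: h = -0.125 < 0 → [-1.5, -1.25]
midpoint -1.375: h = 0.4062 > 0 → [-1.375, -1.25]
midpoint -1.3125: h = 0.1328 > 0 → [-1.3125, -1.25]
midpoint -1.28125: h = 0.002 > 0 → [-1.28125, -1.25]
midpoint -1.265625: h = -0.062 < 0 → [-1.28125, -1.265625]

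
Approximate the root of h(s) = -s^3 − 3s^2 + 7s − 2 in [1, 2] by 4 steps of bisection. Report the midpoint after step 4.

1.3125

h(1.5) = -1.625 < 0, so the root lies in [1, 1.5]
h(1.25) = 0.109375 > 0, so the root lies in [1.25, 1.5]
h(1.375) = -0.646484 < 0, so the root lies in [1.25, 1.375]
h(1.3125) = -0.2415 < 0, so the root lies in [1.25, 1.3125]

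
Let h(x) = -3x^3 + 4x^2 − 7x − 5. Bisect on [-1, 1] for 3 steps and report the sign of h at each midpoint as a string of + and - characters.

--+

h(0) = -5 < 0, so the root lies in [-1, 0]
h(-0.5) = -0.125 < 0, so the root lies in [-1, -0.5]
h(-0.75) = 3.765625 > 0, so the root lies in [-0.75, -0.5]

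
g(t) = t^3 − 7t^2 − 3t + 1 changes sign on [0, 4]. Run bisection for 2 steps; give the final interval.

t = 2 gives g = -25, negative; keep [0, 2]
t = 1 gives g = -8, negative; keep [0, 1]

[0, 1]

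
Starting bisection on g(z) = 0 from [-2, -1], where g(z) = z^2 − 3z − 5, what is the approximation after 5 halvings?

g(-1.5) = 1.75 > 0, so the root lies in [-1.5, -1]
g(-1.25) = 0.3125 > 0, so the root lies in [-1.25, -1]
g(-1.125) = -0.359375 < 0, so the root lies in [-1.25, -1.125]
g(-1.1875) = -0.0273 < 0, so the root lies in [-1.25, -1.1875]
g(-1.21875) = 0.1416 > 0, so the root lies in [-1.21875, -1.1875]

-1.21875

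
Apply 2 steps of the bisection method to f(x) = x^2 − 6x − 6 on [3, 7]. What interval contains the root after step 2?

x = 5 gives f = -11, negative; keep [5, 7]
x = 6 gives f = -6, negative; keep [6, 7]

[6, 7]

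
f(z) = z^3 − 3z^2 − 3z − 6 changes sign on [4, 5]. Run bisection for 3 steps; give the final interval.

[4, 4.125]

midpoint 4.5: f = 10.875 > 0 → [4, 4.5]
midpoint 4.25: f = 3.828125 > 0 → [4, 4.25]
midpoint 4.125: f = 0.767578 > 0 → [4, 4.125]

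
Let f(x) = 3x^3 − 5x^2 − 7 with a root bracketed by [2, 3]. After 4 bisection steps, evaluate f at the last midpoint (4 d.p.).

0.4768

midpoint 2.5: f = 8.625 > 0 → [2, 2.5]
midpoint 2.25: f = 1.859375 > 0 → [2, 2.25]
midpoint 2.125: f = -0.791016 < 0 → [2.125, 2.25]
midpoint 2.1875: f = 0.4768 > 0 → [2.125, 2.1875]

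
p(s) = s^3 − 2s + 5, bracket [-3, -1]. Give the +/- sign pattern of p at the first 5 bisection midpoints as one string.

+---+

s = -2 gives p = 1, positive; keep [-3, -2]
s = -2.5 gives p = -5.625, negative; keep [-2.5, -2]
s = -2.25 gives p = -1.890625, negative; keep [-2.25, -2]
s = -2.125 gives p = -0.3457, negative; keep [-2.125, -2]
s = -2.0625 gives p = 0.3513, positive; keep [-2.125, -2.0625]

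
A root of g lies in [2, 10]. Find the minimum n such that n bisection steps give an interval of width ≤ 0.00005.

Width after n steps is 8/2^n. Need 2^n ≥ 8/0.00005 = 160000.
2^17 = 131072 < 160000 ≤ 2^18 = 262144, so n = 18.

18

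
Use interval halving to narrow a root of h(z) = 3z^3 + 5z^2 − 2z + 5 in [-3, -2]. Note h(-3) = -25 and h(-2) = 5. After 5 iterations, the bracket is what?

[-2.28125, -2.25]

m = -2.5, h(m) = -5.625 (−); new bracket [-2.5, -2]
m = -2.25, h(m) = 0.640625 (+); new bracket [-2.5, -2.25]
m = -2.375, h(m) = -2.236328 (−); new bracket [-2.375, -2.25]
m = -2.3125, h(m) = -0.7361 (−); new bracket [-2.3125, -2.25]
m = -2.28125, h(m) = -0.0326 (−); new bracket [-2.28125, -2.25]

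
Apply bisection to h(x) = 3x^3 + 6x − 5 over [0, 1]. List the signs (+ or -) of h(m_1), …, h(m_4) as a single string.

-+-+

m = 0.5, h(m) = -1.625 (−); new bracket [0.5, 1]
m = 0.75, h(m) = 0.765625 (+); new bracket [0.5, 0.75]
m = 0.625, h(m) = -0.517578 (−); new bracket [0.625, 0.75]
m = 0.6875, h(m) = 0.0999 (+); new bracket [0.625, 0.6875]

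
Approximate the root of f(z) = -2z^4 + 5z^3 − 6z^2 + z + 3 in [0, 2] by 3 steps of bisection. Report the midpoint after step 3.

midpoint 1: f = 1 > 0 → [1, 2]
midpoint 1.5: f = -2.25 < 0 → [1, 1.5]
midpoint 1.25: f = -0.242188 < 0 → [1, 1.25]

1.25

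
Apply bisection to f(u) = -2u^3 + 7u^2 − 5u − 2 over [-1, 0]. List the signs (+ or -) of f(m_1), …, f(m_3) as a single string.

+-+

midpoint -0.5: f = 2.5 > 0 → [-0.5, 0]
midpoint -0.25: f = -0.28125 < 0 → [-0.5, -0.25]
midpoint -0.375: f = 0.964844 > 0 → [-0.375, -0.25]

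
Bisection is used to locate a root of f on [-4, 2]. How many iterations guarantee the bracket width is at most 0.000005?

21

Width after n steps is 6/2^n. Need 2^n ≥ 6/0.000005 = 1200000.
2^20 = 1048576 < 1200000 ≤ 2^21 = 2097152, so n = 21.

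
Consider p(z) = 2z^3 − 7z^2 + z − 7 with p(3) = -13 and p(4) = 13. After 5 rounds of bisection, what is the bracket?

m = 3.5, p(m) = -3.5 (−); new bracket [3.5, 4]
m = 3.75, p(m) = 3.78125 (+); new bracket [3.5, 3.75]
m = 3.625, p(m) = -0.089844 (−); new bracket [3.625, 3.75]
m = 3.6875, p(m) = 1.7866 (+); new bracket [3.625, 3.6875]
m = 3.65625, p(m) = 0.8338 (+); new bracket [3.625, 3.65625]

[3.625, 3.65625]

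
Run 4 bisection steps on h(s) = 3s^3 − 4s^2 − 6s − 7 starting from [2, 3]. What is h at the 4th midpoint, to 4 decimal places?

midpoint 2.5: h = -0.125 < 0 → [2.5, 3]
midpoint 2.75: h = 8.640625 > 0 → [2.5, 2.75]
midpoint 2.625: h = 3.951172 > 0 → [2.5, 2.625]
midpoint 2.5625: h = 1.8386 > 0 → [2.5, 2.5625]

1.8386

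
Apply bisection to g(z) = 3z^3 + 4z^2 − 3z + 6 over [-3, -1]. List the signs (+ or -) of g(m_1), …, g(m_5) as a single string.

g(-2) = 4 > 0, so the root lies in [-3, -2]
g(-2.5) = -8.375 < 0, so the root lies in [-2.5, -2]
g(-2.25) = -1.171875 < 0, so the root lies in [-2.25, -2]
g(-2.125) = 1.6504 > 0, so the root lies in [-2.25, -2.125]
g(-2.1875) = 0.3005 > 0, so the root lies in [-2.25, -2.1875]

+--++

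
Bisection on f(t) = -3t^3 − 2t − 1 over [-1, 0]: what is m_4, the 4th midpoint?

m = -0.5, f(m) = 0.375 (+); new bracket [-0.5, 0]
m = -0.25, f(m) = -0.453125 (−); new bracket [-0.5, -0.25]
m = -0.375, f(m) = -0.091797 (−); new bracket [-0.5, -0.375]
m = -0.4375, f(m) = 0.1262 (+); new bracket [-0.4375, -0.375]

-0.4375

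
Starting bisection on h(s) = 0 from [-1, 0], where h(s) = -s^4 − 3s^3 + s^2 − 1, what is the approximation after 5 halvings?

-0.65625

midpoint -0.5: h = -0.4375 < 0 → [-1, -0.5]
midpoint -0.75: h = 0.511719 > 0 → [-0.75, -0.5]
midpoint -0.625: h = -0.029541 < 0 → [-0.75, -0.625]
midpoint -0.6875: h = 0.2241 > 0 → [-0.6875, -0.625]
midpoint -0.65625: h = 0.0931 > 0 → [-0.65625, -0.625]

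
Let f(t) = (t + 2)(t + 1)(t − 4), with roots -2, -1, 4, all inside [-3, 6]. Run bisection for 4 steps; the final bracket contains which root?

4

m = 1.5, f(m) = -21.875 (−); new bracket [1.5, 6]
m = 3.75, f(m) = -6.828125 (−); new bracket [3.75, 6]
m = 4.875, f(m) = 35.341797 (+); new bracket [3.75, 4.875]
m = 4.3125, f(m) = 10.4797 (+); new bracket [3.75, 4.3125]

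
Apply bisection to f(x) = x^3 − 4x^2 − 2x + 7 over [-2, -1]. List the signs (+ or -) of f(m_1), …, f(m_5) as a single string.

x = -1.5 gives f = -2.375, negative; keep [-1.5, -1]
x = -1.25 gives f = 1.296875, positive; keep [-1.5, -1.25]
x = -1.375 gives f = -0.412109, negative; keep [-1.375, -1.25]
x = -1.3125 gives f = 0.4734, positive; keep [-1.375, -1.3125]
x = -1.34375 gives f = 0.0385, positive; keep [-1.375, -1.34375]

-+-++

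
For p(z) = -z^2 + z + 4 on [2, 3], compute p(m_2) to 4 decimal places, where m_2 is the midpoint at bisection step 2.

p(2.5) = 0.25 > 0, so the root lies in [2.5, 3]
p(2.75) = -0.8125 < 0, so the root lies in [2.5, 2.75]

-0.8125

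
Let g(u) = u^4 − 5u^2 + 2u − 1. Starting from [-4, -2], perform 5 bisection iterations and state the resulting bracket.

midpoint -3: g = 29 > 0 → [-3, -2]
midpoint -2.5: g = 1.8125 > 0 → [-2.5, -2]
midpoint -2.25: g = -5.183594 < 0 → [-2.5, -2.25]
midpoint -2.375: g = -2.1365 < 0 → [-2.5, -2.375]
midpoint -2.4375: g = -0.2817 < 0 → [-2.5, -2.4375]

[-2.5, -2.4375]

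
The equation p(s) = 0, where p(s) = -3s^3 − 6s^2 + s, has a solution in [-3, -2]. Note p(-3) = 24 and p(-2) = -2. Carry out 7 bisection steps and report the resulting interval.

[-2.15625, -2.1484375]

midpoint -2.5: p = 6.875 > 0 → [-2.5, -2]
midpoint -2.25: p = 1.546875 > 0 → [-2.25, -2]
midpoint -2.125: p = -0.431641 < 0 → [-2.25, -2.125]
midpoint -2.1875: p = 0.5042 > 0 → [-2.1875, -2.125]
midpoint -2.15625: p = 0.0232 > 0 → [-2.15625, -2.125]
midpoint -2.140625: p = -0.2075 < 0 → [-2.15625, -2.140625]
midpoint -2.1484375: p = -0.093 < 0 → [-2.15625, -2.1484375]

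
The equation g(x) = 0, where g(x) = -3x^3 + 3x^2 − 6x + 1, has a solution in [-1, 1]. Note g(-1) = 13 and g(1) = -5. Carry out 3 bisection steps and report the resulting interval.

[0, 0.25]

midpoint 0: g = 1 > 0 → [0, 1]
midpoint 0.5: g = -1.625 < 0 → [0, 0.5]
midpoint 0.25: g = -0.359375 < 0 → [0, 0.25]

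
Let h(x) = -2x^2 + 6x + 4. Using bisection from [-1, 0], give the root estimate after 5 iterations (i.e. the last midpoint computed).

-0.53125

m = -0.5, h(m) = 0.5 (+); new bracket [-1, -0.5]
m = -0.75, h(m) = -1.625 (−); new bracket [-0.75, -0.5]
m = -0.625, h(m) = -0.53125 (−); new bracket [-0.625, -0.5]
m = -0.5625, h(m) = -0.0078 (−); new bracket [-0.5625, -0.5]
m = -0.53125, h(m) = 0.248 (+); new bracket [-0.5625, -0.53125]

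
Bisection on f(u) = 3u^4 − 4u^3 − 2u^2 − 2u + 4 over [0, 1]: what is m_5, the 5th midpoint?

0.84375

m = 0.5, f(m) = 2.1875 (+); new bracket [0.5, 1]
m = 0.75, f(m) = 0.636719 (+); new bracket [0.75, 1]
m = 0.875, f(m) = -0.202393 (−); new bracket [0.75, 0.875]
m = 0.8125, f(m) = 0.2166 (+); new bracket [0.8125, 0.875]
m = 0.84375, f(m) = 0.0064 (+); new bracket [0.84375, 0.875]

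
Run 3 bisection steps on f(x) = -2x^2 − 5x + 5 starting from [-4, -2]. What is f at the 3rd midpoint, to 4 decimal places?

m = -3, f(m) = 2 (+); new bracket [-4, -3]
m = -3.5, f(m) = -2 (−); new bracket [-3.5, -3]
m = -3.25, f(m) = 0.125 (+); new bracket [-3.5, -3.25]

0.1250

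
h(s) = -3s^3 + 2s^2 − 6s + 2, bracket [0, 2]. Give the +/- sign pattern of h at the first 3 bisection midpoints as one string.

--+

midpoint 1: h = -5 < 0 → [0, 1]
midpoint 0.5: h = -0.875 < 0 → [0, 0.5]
midpoint 0.25: h = 0.578125 > 0 → [0.25, 0.5]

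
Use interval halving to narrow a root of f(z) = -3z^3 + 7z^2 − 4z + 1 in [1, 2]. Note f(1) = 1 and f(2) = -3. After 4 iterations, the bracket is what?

[1.625, 1.6875]

z = 1.5 gives f = 0.625, positive; keep [1.5, 2]
z = 1.75 gives f = -0.640625, negative; keep [1.5, 1.75]
z = 1.625 gives f = 0.111328, positive; keep [1.625, 1.75]
z = 1.6875 gives f = -0.2327, negative; keep [1.625, 1.6875]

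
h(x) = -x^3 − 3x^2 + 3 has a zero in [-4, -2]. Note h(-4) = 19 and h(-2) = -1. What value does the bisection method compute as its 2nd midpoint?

h(-3) = 3 > 0, so the root lies in [-3, -2]
h(-2.5) = -0.125 < 0, so the root lies in [-3, -2.5]

-2.5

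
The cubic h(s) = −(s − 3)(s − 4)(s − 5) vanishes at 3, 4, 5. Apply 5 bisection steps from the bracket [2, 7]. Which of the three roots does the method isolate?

m = 4.5, h(m) = 0.375 (+); new bracket [4.5, 7]
m = 5.75, h(m) = -3.609375 (−); new bracket [4.5, 5.75]
m = 5.125, h(m) = -0.298828 (−); new bracket [4.5, 5.125]
m = 4.8125, h(m) = 0.2761 (+); new bracket [4.8125, 5.125]
m = 4.96875, h(m) = 0.0596 (+); new bracket [4.96875, 5.125]

5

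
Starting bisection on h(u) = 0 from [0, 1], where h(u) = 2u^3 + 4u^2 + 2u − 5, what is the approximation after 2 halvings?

0.75

m = 0.5, h(m) = -2.75 (−); new bracket [0.5, 1]
m = 0.75, h(m) = -0.40625 (−); new bracket [0.75, 1]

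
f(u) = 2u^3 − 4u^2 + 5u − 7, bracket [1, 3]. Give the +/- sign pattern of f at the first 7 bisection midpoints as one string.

+-+---+

f(2) = 3 > 0, so the root lies in [1, 2]
f(1.5) = -1.75 < 0, so the root lies in [1.5, 2]
f(1.75) = 0.21875 > 0, so the root lies in [1.5, 1.75]
f(1.625) = -0.8555 < 0, so the root lies in [1.625, 1.75]
f(1.6875) = -0.3423 < 0, so the root lies in [1.6875, 1.75]
f(1.71875) = -0.0679 < 0, so the root lies in [1.71875, 1.75]
f(1.734375) = 0.0738 > 0, so the root lies in [1.71875, 1.734375]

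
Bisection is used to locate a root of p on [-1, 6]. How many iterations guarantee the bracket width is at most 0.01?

10

Width after n steps is 7/2^n. Need 2^n ≥ 7/0.01 = 700.
2^9 = 512 < 700 ≤ 2^10 = 1024, so n = 10.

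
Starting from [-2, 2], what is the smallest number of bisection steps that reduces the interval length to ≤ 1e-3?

Width after n steps is 4/2^n. Need 2^n ≥ 4/1e-3 = 4000.
2^11 = 2048 < 4000 ≤ 2^12 = 4096, so n = 12.

12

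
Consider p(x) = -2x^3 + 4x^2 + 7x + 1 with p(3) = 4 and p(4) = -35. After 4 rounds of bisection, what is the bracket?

[3.125, 3.1875]

midpoint 3.5: p = -11.25 < 0 → [3, 3.5]
midpoint 3.25: p = -2.65625 < 0 → [3, 3.25]
midpoint 3.125: p = 0.902344 > 0 → [3.125, 3.25]
midpoint 3.1875: p = -0.8179 < 0 → [3.125, 3.1875]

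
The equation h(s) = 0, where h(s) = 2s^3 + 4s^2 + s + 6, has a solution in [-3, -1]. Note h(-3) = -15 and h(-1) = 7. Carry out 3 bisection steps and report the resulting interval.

m = -2, h(m) = 4 (+); new bracket [-3, -2]
m = -2.5, h(m) = -2.75 (−); new bracket [-2.5, -2]
m = -2.25, h(m) = 1.21875 (+); new bracket [-2.5, -2.25]

[-2.5, -2.25]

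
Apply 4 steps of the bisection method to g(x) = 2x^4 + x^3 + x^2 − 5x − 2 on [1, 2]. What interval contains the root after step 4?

g(1.5) = 6.25 > 0, so the root lies in [1, 1.5]
g(1.25) = 0.148438 > 0, so the root lies in [1, 1.25]
g(1.125) = -1.731934 < 0, so the root lies in [1.125, 1.25]
g(1.1875) = -0.8757 < 0, so the root lies in [1.1875, 1.25]

[1.1875, 1.25]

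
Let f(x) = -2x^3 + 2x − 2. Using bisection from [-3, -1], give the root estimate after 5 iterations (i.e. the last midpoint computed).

midpoint -2: f = 10 > 0 → [-2, -1]
midpoint -1.5: f = 1.75 > 0 → [-1.5, -1]
midpoint -1.25: f = -0.59375 < 0 → [-1.5, -1.25]
midpoint -1.375: f = 0.4492 > 0 → [-1.375, -1.25]
midpoint -1.3125: f = -0.103 < 0 → [-1.375, -1.3125]

-1.3125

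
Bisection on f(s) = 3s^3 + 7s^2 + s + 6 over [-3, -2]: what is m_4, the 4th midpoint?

midpoint -2.5: f = 0.375 > 0 → [-3, -2.5]
midpoint -2.75: f = -6.203125 < 0 → [-2.75, -2.5]
midpoint -2.625: f = -2.654297 < 0 → [-2.625, -2.5]
midpoint -2.5625: f = -1.0769 < 0 → [-2.5625, -2.5]

-2.5625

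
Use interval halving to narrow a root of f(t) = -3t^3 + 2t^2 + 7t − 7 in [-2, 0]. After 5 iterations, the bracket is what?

[-1.6875, -1.625]

m = -1, f(m) = -9 (−); new bracket [-2, -1]
m = -1.5, f(m) = -2.875 (−); new bracket [-2, -1.5]
m = -1.75, f(m) = 2.953125 (+); new bracket [-1.75, -1.5]
m = -1.625, f(m) = -0.2207 (−); new bracket [-1.75, -1.625]
m = -1.6875, f(m) = 1.2991 (+); new bracket [-1.6875, -1.625]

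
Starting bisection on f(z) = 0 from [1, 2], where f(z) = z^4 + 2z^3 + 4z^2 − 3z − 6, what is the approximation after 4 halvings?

m = 1.5, f(m) = 10.3125 (+); new bracket [1, 1.5]
m = 1.25, f(m) = 2.847656 (+); new bracket [1, 1.25]
m = 1.125, f(m) = 0.136963 (+); new bracket [1, 1.125]
m = 1.0625, f(m) = -0.9985 (−); new bracket [1.0625, 1.125]

1.0625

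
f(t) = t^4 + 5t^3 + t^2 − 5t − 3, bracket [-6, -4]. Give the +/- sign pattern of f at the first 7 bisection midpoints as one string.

t = -5 gives f = 47, positive; keep [-5, -4]
t = -4.5 gives f = -5.8125, negative; keep [-5, -4.5]
t = -4.75 gives f = 16.519531, positive; keep [-4.75, -4.5]
t = -4.625 gives f = 4.4163, positive; keep [-4.625, -4.5]
t = -4.5625 gives f = -0.9226, negative; keep [-4.625, -4.5625]
t = -4.59375 gives f = 1.6895, positive; keep [-4.59375, -4.5625]
t = -4.578125 gives f = 0.3693, positive; keep [-4.578125, -4.5625]

+-++-++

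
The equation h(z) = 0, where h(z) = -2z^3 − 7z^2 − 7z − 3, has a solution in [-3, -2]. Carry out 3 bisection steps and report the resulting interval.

[-2.25, -2.125]

midpoint -2.5: h = 2 > 0 → [-2.5, -2]
midpoint -2.25: h = 0.09375 > 0 → [-2.25, -2]
midpoint -2.125: h = -0.542969 < 0 → [-2.25, -2.125]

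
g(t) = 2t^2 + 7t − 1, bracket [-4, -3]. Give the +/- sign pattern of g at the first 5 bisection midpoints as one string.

-+-++

g(-3.5) = -1 < 0, so the root lies in [-4, -3.5]
g(-3.75) = 0.875 > 0, so the root lies in [-3.75, -3.5]
g(-3.625) = -0.09375 < 0, so the root lies in [-3.75, -3.625]
g(-3.6875) = 0.3828 > 0, so the root lies in [-3.6875, -3.625]
g(-3.65625) = 0.1426 > 0, so the root lies in [-3.65625, -3.625]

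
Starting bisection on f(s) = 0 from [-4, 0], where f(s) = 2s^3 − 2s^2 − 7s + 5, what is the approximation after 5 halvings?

-1.875

midpoint -2: f = -5 < 0 → [-2, 0]
midpoint -1: f = 8 > 0 → [-2, -1]
midpoint -1.5: f = 4.25 > 0 → [-2, -1.5]
midpoint -1.75: f = 0.4062 > 0 → [-2, -1.75]
midpoint -1.875: f = -2.0898 < 0 → [-1.875, -1.75]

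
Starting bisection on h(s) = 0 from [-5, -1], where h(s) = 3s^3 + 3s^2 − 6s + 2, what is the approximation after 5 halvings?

-2.125

h(-3) = -34 < 0, so the root lies in [-3, -1]
h(-2) = 2 > 0, so the root lies in [-3, -2]
h(-2.5) = -11.125 < 0, so the root lies in [-2.5, -2]
h(-2.25) = -3.4844 < 0, so the root lies in [-2.25, -2]
h(-2.125) = -0.4902 < 0, so the root lies in [-2.125, -2]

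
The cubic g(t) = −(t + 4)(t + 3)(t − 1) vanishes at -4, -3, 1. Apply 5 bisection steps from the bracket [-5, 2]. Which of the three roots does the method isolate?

m = -1.5, g(m) = 9.375 (+); new bracket [-1.5, 2]
m = 0.25, g(m) = 10.359375 (+); new bracket [0.25, 2]
m = 1.125, g(m) = -2.642578 (−); new bracket [0.25, 1.125]
m = 0.6875, g(m) = 5.4016 (+); new bracket [0.6875, 1.125]
m = 0.90625, g(m) = 1.7967 (+); new bracket [0.90625, 1.125]

1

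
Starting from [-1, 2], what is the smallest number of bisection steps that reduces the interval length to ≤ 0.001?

12

Width after n steps is 3/2^n. Need 2^n ≥ 3/0.001 = 3000.
2^11 = 2048 < 3000 ≤ 2^12 = 4096, so n = 12.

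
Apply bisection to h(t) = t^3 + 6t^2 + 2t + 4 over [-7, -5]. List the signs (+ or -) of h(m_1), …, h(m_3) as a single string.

midpoint -6: h = -8 < 0 → [-6, -5]
midpoint -5.5: h = 8.125 > 0 → [-6, -5.5]
midpoint -5.75: h = 0.765625 > 0 → [-6, -5.75]

-++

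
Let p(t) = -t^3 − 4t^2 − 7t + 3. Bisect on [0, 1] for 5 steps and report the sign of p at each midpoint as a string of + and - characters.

midpoint 0.5: p = -1.625 < 0 → [0, 0.5]
midpoint 0.25: p = 0.984375 > 0 → [0.25, 0.5]
midpoint 0.375: p = -0.240234 < 0 → [0.25, 0.375]
midpoint 0.3125: p = 0.3914 > 0 → [0.3125, 0.375]
midpoint 0.34375: p = 0.0805 > 0 → [0.34375, 0.375]

-+-++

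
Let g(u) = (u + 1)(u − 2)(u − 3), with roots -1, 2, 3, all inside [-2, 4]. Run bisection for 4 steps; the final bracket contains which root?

-1

m = 1, g(m) = 4 (+); new bracket [-2, 1]
m = -0.5, g(m) = 4.375 (+); new bracket [-2, -0.5]
m = -1.25, g(m) = -3.453125 (−); new bracket [-1.25, -0.5]
m = -0.875, g(m) = 1.3926 (+); new bracket [-1.25, -0.875]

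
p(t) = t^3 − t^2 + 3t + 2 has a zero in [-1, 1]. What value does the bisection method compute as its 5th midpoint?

-0.5625

m = 0, p(m) = 2 (+); new bracket [-1, 0]
m = -0.5, p(m) = 0.125 (+); new bracket [-1, -0.5]
m = -0.75, p(m) = -1.234375 (−); new bracket [-0.75, -0.5]
m = -0.625, p(m) = -0.5098 (−); new bracket [-0.625, -0.5]
m = -0.5625, p(m) = -0.1819 (−); new bracket [-0.5625, -0.5]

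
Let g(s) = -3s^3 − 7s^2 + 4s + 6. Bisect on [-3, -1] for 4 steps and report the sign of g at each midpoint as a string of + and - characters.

s = -2 gives g = -6, negative; keep [-3, -2]
s = -2.5 gives g = -0.875, negative; keep [-3, -2.5]
s = -2.75 gives g = 4.453125, positive; keep [-2.75, -2.5]
s = -2.625 gives g = 1.5293, positive; keep [-2.625, -2.5]

--++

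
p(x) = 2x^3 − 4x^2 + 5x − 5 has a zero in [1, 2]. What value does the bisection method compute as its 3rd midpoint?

1.375

x = 1.5 gives p = 0.25, positive; keep [1, 1.5]
x = 1.25 gives p = -1.09375, negative; keep [1.25, 1.5]
x = 1.375 gives p = -0.488281, negative; keep [1.375, 1.5]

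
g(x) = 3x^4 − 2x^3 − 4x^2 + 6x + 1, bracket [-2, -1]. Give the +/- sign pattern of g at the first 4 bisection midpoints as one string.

+-+-

midpoint -1.5: g = 4.9375 > 0 → [-1.5, -1]
midpoint -1.25: g = -1.519531 < 0 → [-1.5, -1.25]
midpoint -1.375: g = 1.110107 > 0 → [-1.375, -1.25]
midpoint -1.3125: g = -0.341 < 0 → [-1.375, -1.3125]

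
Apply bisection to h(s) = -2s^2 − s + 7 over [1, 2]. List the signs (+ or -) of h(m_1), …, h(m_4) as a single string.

+-+-

m = 1.5, h(m) = 1 (+); new bracket [1.5, 2]
m = 1.75, h(m) = -0.875 (−); new bracket [1.5, 1.75]
m = 1.625, h(m) = 0.09375 (+); new bracket [1.625, 1.75]
m = 1.6875, h(m) = -0.3828 (−); new bracket [1.625, 1.6875]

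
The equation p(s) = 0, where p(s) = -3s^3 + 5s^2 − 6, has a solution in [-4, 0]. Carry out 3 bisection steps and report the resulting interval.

[-1, -0.5]

m = -2, p(m) = 38 (+); new bracket [-2, 0]
m = -1, p(m) = 2 (+); new bracket [-1, 0]
m = -0.5, p(m) = -4.375 (−); new bracket [-1, -0.5]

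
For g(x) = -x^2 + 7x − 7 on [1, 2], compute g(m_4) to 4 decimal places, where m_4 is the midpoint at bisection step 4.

x = 1.5 gives g = 1.25, positive; keep [1, 1.5]
x = 1.25 gives g = 0.1875, positive; keep [1, 1.25]
x = 1.125 gives g = -0.390625, negative; keep [1.125, 1.25]
x = 1.1875 gives g = -0.0977, negative; keep [1.1875, 1.25]

-0.0977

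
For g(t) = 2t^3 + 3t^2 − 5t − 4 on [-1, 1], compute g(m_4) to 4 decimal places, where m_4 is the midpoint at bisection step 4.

midpoint 0: g = -4 < 0 → [-1, 0]
midpoint -0.5: g = -1 < 0 → [-1, -0.5]
midpoint -0.75: g = 0.59375 > 0 → [-0.75, -0.5]
midpoint -0.625: g = -0.1914 < 0 → [-0.75, -0.625]

-0.1914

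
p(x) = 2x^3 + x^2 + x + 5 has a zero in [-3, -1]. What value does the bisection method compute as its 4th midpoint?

-1.375

p(-2) = -9 < 0, so the root lies in [-2, -1]
p(-1.5) = -1 < 0, so the root lies in [-1.5, -1]
p(-1.25) = 1.40625 > 0, so the root lies in [-1.5, -1.25]
p(-1.375) = 0.3164 > 0, so the root lies in [-1.5, -1.375]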